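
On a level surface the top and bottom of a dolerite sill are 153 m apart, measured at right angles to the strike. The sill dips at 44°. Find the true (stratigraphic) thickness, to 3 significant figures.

106 m

True thickness t = w · sin(dip) = 153 × sin 44°
t = 153 × 0.6947 = 106.283 m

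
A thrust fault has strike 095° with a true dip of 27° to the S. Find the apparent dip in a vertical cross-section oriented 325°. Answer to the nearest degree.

21°

The section lies 50° from the strike.
tan(apparent dip) = tan 27° · sin 50° = 0.3903
α = arctan(0.3903) = 21.32°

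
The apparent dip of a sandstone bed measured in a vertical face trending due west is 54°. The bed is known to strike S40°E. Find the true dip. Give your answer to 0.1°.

60.9°

The section is 50° from the strike.
tan δ = tan α / sin β = tan 54° / sin 50° = 1.3764 / 0.7660 = 1.7967
true dip = arctan 1.7967 = 60.90°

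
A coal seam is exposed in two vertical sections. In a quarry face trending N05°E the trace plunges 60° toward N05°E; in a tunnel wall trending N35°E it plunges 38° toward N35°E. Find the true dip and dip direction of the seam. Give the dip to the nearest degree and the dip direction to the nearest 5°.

true dip 66°, dip direction 325°

Each apparent-dip line lies in the plane. As unit vectors (x east, y north, z up), v₁ plunges 60°→N05°E and v₂ plunges 38°→N35°E.
n = v₁ × v₂ = (-0.252, 0.365, 0.197) (taken with n_z > 0).
True dip = arccos(n_z / |n|) = arccos(0.4060) = 66.0°.
Dip direction = azimuth of (n_x, n_y) = atan2(-0.252, 0.365) = 325°.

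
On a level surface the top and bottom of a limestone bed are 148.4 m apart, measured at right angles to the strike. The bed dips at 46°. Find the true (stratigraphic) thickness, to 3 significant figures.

True thickness t = w · sin(dip) = 148.4 × sin 46°
t = 148.4 × 0.7193 = 106.750 m

107 m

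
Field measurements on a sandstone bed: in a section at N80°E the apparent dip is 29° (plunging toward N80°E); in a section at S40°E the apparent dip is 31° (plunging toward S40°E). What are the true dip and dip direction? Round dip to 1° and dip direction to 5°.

true dip 34°, dip direction 115°

Represent each trace as a vector plunging at its apparent dip toward its trend (east-north-up frame): v₁ = (0.861, 0.152, -0.485), v₂ = (0.551, -0.657, -0.515).
n = v₁ × v₂ = (0.397, -0.177, 0.649) (taken with n_z > 0).
tan δ = √(n_x²+n_y²)/n_z = 0.434/0.649, so δ = 33.8°.
The horizontal component of n points toward azimuth atan2(n_x, n_y) = 114°, the dip direction.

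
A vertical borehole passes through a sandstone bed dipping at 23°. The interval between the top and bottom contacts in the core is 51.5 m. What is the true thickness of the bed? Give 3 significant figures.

True thickness t = h · cos(dip) = 51.5 × cos 23°
t = 51.5 × 0.9205 = 47.406 m

47.4 m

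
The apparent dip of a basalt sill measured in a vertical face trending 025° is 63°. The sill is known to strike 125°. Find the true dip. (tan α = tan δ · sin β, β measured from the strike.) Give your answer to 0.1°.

63.4°

β = acute angle between strike 125° and section 025° = 80°.
tan δ = tan α / sin β = tan 63° / sin 80° = 1.9626 / 0.9848 = 1.9929
true dip = arctan 1.9929 = 63.35°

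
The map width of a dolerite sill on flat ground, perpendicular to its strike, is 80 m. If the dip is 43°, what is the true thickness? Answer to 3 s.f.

True thickness t = w · sin(dip) = 80 × sin 43°
t = 80 × 0.6820 = 54.560 m

54.6 m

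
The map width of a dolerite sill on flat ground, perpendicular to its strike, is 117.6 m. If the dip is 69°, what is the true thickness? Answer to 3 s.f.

True thickness t = w · sin(dip) = 117.6 × sin 69°
t = 117.6 × 0.9336 = 109.789 m

110 m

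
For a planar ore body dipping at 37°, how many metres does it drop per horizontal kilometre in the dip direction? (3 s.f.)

drop per km = 1000 × tan 37° = 1000 × 0.7536

754 m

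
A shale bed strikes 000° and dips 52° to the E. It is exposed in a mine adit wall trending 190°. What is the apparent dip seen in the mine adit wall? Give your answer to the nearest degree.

13°

The strike is 000° and the section trends 190°; the acute angle between them is β = 10°.
tan α = tan 52° × sin 10° = 1.2799 × 0.1736 = 0.2223
α = arctan(0.2223) = 12.53°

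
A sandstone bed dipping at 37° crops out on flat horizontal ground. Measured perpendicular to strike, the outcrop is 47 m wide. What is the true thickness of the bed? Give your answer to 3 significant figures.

28.3 m

True thickness t = w · sin(dip) = 47 × sin 37°
t = 47 × 0.6018 = 28.285 m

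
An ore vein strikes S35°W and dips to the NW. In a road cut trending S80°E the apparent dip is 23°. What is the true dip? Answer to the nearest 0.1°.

25.1°

The section is 65° from the strike.
tan(true dip) = tan 23° / sin 65° = 0.4684
true dip = arctan 0.4684 = 25.10°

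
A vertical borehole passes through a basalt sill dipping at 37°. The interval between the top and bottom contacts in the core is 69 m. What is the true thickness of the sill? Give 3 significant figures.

55.1 m

True thickness t = h · cos(dip) = 69 × cos 37°
t = 69 × 0.7986 = 55.106 m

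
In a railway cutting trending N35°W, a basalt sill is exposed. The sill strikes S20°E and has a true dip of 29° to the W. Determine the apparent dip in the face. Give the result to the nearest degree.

8°

Angle between strike (S20°E) and section (N35°W): β = 15°.
tan(apparent dip) = tan 29° · sin 15° = 0.1435
apparent dip = arctan 0.1435 = 8.16°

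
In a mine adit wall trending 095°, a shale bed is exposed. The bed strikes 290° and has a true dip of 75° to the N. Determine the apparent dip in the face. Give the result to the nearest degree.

44°

The section lies 15° from the strike.
tan α = tan 75° × sin 15° = 3.7321 × 0.2588 = 0.9659
apparent dip = arctan 0.9659 = 44.01°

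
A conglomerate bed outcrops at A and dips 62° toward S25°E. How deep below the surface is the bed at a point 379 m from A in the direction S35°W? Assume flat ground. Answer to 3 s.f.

The hole lies 60° from the dip direction, so the down-dip offset is 379 × cos 60° = 189.50 m.
Depth = down-dip offset × tan(dip) = 189.50 × tan 62° = 189.50 × 1.8807
Depth = 356.40 m

356 m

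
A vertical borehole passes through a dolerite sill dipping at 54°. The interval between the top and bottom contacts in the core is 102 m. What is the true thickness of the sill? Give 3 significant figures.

60.0 m

True thickness t = h · cos(dip) = 102 × cos 54°
t = 102 × 0.5878 = 59.954 m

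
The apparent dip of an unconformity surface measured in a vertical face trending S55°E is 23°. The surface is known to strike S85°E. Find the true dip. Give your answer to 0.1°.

40.3°

β = acute angle between strike S85°E and section S55°E = 30°.
tan δ = tan α / sin β = tan 23° / sin 30° = 0.4245 / 0.5000 = 0.8489
δ = arctan(0.8489) = 40.33°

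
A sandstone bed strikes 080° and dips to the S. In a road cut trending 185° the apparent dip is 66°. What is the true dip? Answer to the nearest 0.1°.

The section is 75° from the strike.
tan δ = tan α / sin β = tan 66° / sin 75° = 2.2460 / 0.9659 = 2.3253
true dip = arctan 2.3253 = 66.73°

66.7°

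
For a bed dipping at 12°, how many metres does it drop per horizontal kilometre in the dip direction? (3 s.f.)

213 m

drop per km = 1000 × tan 12° = 1000 × 0.2126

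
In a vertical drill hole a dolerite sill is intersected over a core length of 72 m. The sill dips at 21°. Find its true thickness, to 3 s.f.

67.2 m

True thickness t = h · cos(dip) = 72 × cos 21°
t = 72 × 0.9336 = 67.218 m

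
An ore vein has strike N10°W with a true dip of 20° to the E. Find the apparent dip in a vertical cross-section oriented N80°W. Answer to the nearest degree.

19°

Angle between strike (N10°W) and section (N80°W): β = 70°.
tan α = tan 20° × sin 70° = 0.3640 × 0.9397 = 0.3420
apparent dip = arctan 0.3420 = 18.88°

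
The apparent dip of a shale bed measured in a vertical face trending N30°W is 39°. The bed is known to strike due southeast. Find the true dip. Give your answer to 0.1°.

72.3°

The section is 15° from the strike.
tan(true dip) = tan 39° / sin 15° = 3.1288
true dip = arctan 3.1288 = 72.28°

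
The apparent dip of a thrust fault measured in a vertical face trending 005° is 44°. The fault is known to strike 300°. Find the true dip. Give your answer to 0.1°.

46.8°

β = acute angle between strike 300° and section 005° = 65°.
tan δ = tan α / sin β = tan 44° / sin 65° = 0.9657 / 0.9063 = 1.0655
true dip = arctan 1.0655 = 46.82°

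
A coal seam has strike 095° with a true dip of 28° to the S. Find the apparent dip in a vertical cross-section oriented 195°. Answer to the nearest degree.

Angle between strike (095°) and section (195°): β = 80°.
tan α = tan 28° × sin 80° = 0.5317 × 0.9848 = 0.5236
apparent dip = arctan 0.5236 = 27.64°

28°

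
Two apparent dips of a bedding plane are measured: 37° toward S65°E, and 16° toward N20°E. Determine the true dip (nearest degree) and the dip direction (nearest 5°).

The two traces are lines in the plane: v₁ = (sin 115°·cos 37°, cos 115°·cos 37°, −sin 37°), v₂ = (sin 20°·cos 16°, cos 20°·cos 16°, −sin 16°).
Cross product v₁ × v₂ gives the pole to the plane: n ∝ (0.637, 0.002, 0.765).
tan δ = √(n_x²+n_y²)/n_z = 0.637/0.765, so δ = 39.8°.
Dip direction = atan2(0.637, 0.002) = 90° (azimuth of n's horizontal projection).

true dip 40°, dip direction 090°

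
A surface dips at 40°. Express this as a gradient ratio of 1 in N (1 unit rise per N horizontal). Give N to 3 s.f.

1 : N means tan θ = 1/N, so N = 1/tan 40° = 1/0.8391

1 in 1.19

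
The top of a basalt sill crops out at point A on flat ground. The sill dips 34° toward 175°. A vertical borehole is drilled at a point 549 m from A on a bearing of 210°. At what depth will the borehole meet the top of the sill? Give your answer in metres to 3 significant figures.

303 m

The hole lies 35° from the dip direction, so the down-dip offset is 549 × cos 35° = 449.71 m.
Depth = down-dip offset × tan(dip) = 449.71 × tan 34° = 449.71 × 0.6745
Depth = 303.34 m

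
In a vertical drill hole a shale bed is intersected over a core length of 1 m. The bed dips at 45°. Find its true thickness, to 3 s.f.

0.707 m

True thickness t = h · cos(dip) = 1 × cos 45°
t = 1 × 0.7071 = 0.707 m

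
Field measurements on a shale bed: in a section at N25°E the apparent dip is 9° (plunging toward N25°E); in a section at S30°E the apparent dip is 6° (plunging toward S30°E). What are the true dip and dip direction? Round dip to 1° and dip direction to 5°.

Each apparent-dip line lies in the plane. As unit vectors (x east, y north, z up), v₁ plunges 9°→N25°E and v₂ plunges 6°→S30°E.
n = v₁ × v₂ = (0.228, 0.034, 0.805) (taken with n_z > 0).
tan δ = √(n_x²+n_y²)/n_z = 0.231/0.805, so δ = 16.0°.
Dip direction = azimuth of (n_x, n_y) = atan2(0.228, 0.034) = 81°.

true dip 16°, dip direction 080°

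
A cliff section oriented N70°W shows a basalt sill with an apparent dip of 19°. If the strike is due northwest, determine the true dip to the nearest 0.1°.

39.2°

β = acute angle between strike due northwest and section N70°W = 25°.
tan δ = tan α / sin β = tan 19° / sin 25° = 0.3443 / 0.4226 = 0.8147
δ = arctan(0.8147) = 39.17°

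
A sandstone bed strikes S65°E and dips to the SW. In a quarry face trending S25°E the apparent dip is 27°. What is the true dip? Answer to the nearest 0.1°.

38.4°

The section is 40° from the strike.
tan(true dip) = tan 27° / sin 40° = 0.7927
δ = arctan(0.7927) = 38.40°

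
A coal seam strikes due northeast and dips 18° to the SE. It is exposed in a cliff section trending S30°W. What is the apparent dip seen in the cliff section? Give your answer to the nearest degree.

The section lies 15° from the strike.
tan(apparent dip) = tan 18° · sin 15° = 0.0841
apparent dip = arctan 0.0841 = 4.81°

5°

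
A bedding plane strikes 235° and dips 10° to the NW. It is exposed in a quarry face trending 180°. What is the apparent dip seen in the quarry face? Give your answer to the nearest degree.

8°

The section lies 55° from the strike.
tan(apparent dip) = tan 10° · sin 55° = 0.1444
α = arctan(0.1444) = 8.22°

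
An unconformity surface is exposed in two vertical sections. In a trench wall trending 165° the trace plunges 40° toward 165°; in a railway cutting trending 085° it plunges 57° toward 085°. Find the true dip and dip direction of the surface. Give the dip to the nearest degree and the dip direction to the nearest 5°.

true dip 59°, dip direction 105°

Each apparent-dip line lies in the plane. As unit vectors (x east, y north, z up), v₁ plunges 40°→165° and v₂ plunges 57°→085°.
n = v₁ × v₂ = (0.651, -0.182, 0.411) (taken with n_z > 0).
True dip = arccos(n_z / |n|) = arccos(0.5193) = 58.7°.
Dip direction = azimuth of (n_x, n_y) = atan2(0.651, -0.182) = 106°.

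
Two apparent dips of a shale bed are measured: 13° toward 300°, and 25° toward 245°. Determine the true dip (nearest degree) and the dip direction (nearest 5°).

The two traces are lines in the plane: v₁ = (sin 300°·cos 13°, cos 300°·cos 13°, −sin 13°), v₂ = (sin 245°·cos 25°, cos 245°·cos 25°, −sin 25°).
Cross product v₁ × v₂ gives the pole to the plane: n ∝ (-0.292, -0.172, 0.723).
True dip = arccos(n_z / |n|) = arccos(0.9056) = 25.1°.
Dip direction = atan2(-0.292, -0.172) = 240° (azimuth of n's horizontal projection).

true dip 25°, dip direction 240°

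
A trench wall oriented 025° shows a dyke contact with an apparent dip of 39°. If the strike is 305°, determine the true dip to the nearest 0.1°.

The section is 80° from the strike.
tan(true dip) = tan 39° / sin 80° = 0.8223
δ = arctan(0.8223) = 39.43°

39.4°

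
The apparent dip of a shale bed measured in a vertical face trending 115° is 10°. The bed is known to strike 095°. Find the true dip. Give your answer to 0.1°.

27.3°

The section is 20° from the strike.
tan δ = tan α / sin β = tan 10° / sin 20° = 0.1763 / 0.3420 = 0.5155
true dip = arctan 0.5155 = 27.27°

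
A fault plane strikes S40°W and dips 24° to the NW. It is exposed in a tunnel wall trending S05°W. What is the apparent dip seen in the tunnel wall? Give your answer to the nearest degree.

14°

The section lies 35° from the strike.
tan(apparent dip) = tan 24° · sin 35° = 0.2554
apparent dip = arctan 0.2554 = 14.33°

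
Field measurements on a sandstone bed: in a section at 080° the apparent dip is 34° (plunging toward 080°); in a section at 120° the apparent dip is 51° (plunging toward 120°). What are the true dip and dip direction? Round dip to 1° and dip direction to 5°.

true dip 53°, dip direction 140°

Each apparent-dip line lies in the plane. As unit vectors (x east, y north, z up), v₁ plunges 34°→080° and v₂ plunges 51°→120°.
Cross product v₁ × v₂ gives the pole to the plane: n ∝ (0.288, -0.330, 0.335).
True dip = arccos(n_z / |n|) = arccos(0.6082) = 52.5°.
The horizontal component of n points toward azimuth atan2(n_x, n_y) = 139°, the dip direction.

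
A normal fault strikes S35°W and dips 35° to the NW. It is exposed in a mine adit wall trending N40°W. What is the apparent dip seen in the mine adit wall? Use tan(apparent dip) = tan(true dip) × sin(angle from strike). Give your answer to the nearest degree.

34°

The strike is S35°W and the section trends N40°W; the acute angle between them is β = 75°.
tan α = tan 35° × sin 75° = 0.7002 × 0.9659 = 0.6763
α = arctan(0.6763) = 34.07°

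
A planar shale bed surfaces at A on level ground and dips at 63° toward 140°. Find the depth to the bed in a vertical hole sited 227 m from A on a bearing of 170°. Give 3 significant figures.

386 m

The hole lies 30° from the dip direction, so the down-dip offset is 227 × cos 30° = 196.59 m.
Depth = down-dip offset × tan(dip) = 196.59 × tan 63° = 196.59 × 1.9626
Depth = 385.83 m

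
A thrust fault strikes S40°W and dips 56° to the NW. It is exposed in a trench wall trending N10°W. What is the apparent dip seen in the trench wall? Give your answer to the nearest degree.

49°

The section lies 50° from the strike.
tan(apparent dip) = tan 56° · sin 50° = 1.1357
α = arctan(1.1357) = 48.64°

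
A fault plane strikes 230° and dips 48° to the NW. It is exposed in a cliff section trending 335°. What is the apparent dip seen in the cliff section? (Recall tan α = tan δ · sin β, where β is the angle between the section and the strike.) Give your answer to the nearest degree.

The section lies 75° from the strike.
tan(apparent dip) = tan 48° · sin 75° = 1.0728
apparent dip = arctan 1.0728 = 47.01°

47°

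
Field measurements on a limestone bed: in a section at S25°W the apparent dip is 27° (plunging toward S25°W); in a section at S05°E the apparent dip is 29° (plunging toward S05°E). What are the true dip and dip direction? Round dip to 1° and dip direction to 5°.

true dip 29°, dip direction 180°

Each apparent-dip line lies in the plane. As unit vectors (x east, y north, z up), v₁ plunges 27°→S25°W and v₂ plunges 29°→S05°E.
The plane normal is n = v₁ × v₂ ∝ (-0.004, -0.217, 0.390).
tan δ = √(n_x²+n_y²)/n_z = 0.217/0.390, so δ = 29.1°.
Dip direction = azimuth of (n_x, n_y) = atan2(-0.004, -0.217) = 181°.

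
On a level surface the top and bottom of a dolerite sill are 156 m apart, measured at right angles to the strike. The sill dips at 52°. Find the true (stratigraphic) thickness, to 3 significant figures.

123 m

True thickness t = w · sin(dip) = 156 × sin 52°
t = 156 × 0.7880 = 122.930 m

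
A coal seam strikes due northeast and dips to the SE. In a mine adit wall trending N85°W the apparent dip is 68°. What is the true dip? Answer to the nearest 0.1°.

72.8°

The section is 50° from the strike.
tan δ = tan α / sin β = tan 68° / sin 50° = 2.4751 / 0.7660 = 3.2310
true dip = arctan 3.2310 = 72.80°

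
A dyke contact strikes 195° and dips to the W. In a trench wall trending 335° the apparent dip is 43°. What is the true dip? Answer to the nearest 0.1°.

55.4°

The section is 40° from the strike.
tan(true dip) = tan 43° / sin 40° = 1.4507
δ = arctan(1.4507) = 55.42°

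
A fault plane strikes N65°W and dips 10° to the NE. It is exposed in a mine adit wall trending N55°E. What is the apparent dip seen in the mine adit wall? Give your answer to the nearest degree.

Angle between strike (N65°W) and section (N55°E): β = 60°.
tan α = tan 10° × sin 60° = 0.1763 × 0.8660 = 0.1527
α = arctan(0.1527) = 8.68°

9°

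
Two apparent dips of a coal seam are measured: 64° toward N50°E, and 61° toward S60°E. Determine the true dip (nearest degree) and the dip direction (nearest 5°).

true dip 67°, dip direction 080°

The two traces are lines in the plane: v₁ = (sin 50°·cos 64°, cos 50°·cos 64°, −sin 64°), v₂ = (sin 120°·cos 61°, cos 120°·cos 61°, −sin 61°).
Cross product v₁ × v₂ gives the pole to the plane: n ∝ (0.464, 0.084, 0.200).
Dip δ = arctan(|n_h|/n_z) = arctan(0.472/0.200) = 67.1°.
The horizontal component of n points toward azimuth atan2(n_x, n_y) = 80°, the dip direction.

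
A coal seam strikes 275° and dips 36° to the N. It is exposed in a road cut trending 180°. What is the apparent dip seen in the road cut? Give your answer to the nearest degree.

The section lies 85° from the strike.
tan α = tan 36° × sin 85° = 0.7265 × 0.9962 = 0.7238
apparent dip = arctan 0.7238 = 35.90°

36°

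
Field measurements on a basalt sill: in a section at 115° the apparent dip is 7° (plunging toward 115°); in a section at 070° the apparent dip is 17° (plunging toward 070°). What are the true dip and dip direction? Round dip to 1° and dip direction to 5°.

The two traces are lines in the plane: v₁ = (sin 115°·cos 7°, cos 115°·cos 7°, −sin 7°), v₂ = (sin 70°·cos 17°, cos 70°·cos 17°, −sin 17°).
Cross product v₁ × v₂ gives the pole to the plane: n ∝ (0.163, 0.153, 0.671).
tan δ = √(n_x²+n_y²)/n_z = 0.224/0.671, so δ = 18.4°.
Dip direction = atan2(0.163, 0.153) = 47° (azimuth of n's horizontal projection).

true dip 18°, dip direction 045°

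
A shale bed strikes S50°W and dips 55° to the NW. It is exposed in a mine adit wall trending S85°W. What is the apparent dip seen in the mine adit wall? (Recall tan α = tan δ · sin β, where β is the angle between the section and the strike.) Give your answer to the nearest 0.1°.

39.3°

The section lies 35° from the strike.
tan α = tan 55° × sin 35° = 1.4281 × 0.5736 = 0.8192
apparent dip = arctan 0.8192 = 39.32°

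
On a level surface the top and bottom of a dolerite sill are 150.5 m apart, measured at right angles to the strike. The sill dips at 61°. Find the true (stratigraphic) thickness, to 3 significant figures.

True thickness t = w · sin(dip) = 150.5 × sin 61°
t = 150.5 × 0.8746 = 131.630 m

132 m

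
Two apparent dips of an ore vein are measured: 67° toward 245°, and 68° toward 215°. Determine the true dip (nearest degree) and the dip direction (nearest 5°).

true dip 68°, dip direction 225°

Each apparent-dip line lies in the plane. As unit vectors (x east, y north, z up), v₁ plunges 67°→245° and v₂ plunges 68°→215°.
The plane normal is n = v₁ × v₂ ∝ (-0.129, -0.131, 0.073).
tan δ = √(n_x²+n_y²)/n_z = 0.184/0.073, so δ = 68.3°.
Dip direction = atan2(-0.129, -0.131) = 225° (azimuth of n's horizontal projection).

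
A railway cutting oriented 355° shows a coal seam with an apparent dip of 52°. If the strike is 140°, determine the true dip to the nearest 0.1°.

65.9°

The section is 35° from the strike.
tan δ = tan α / sin β = tan 52° / sin 35° = 1.2799 / 0.5736 = 2.2315
true dip = arctan 2.2315 = 65.86°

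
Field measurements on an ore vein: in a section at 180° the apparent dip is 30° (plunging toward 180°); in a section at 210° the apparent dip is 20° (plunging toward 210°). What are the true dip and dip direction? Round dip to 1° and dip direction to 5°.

true dip 33°, dip direction 155°

Each apparent-dip line lies in the plane. As unit vectors (x east, y north, z up), v₁ plunges 30°→180° and v₂ plunges 20°→210°.
n = v₁ × v₂ = (0.111, -0.235, 0.407) (taken with n_z > 0).
tan δ = √(n_x²+n_y²)/n_z = 0.260/0.407, so δ = 32.5°.
The horizontal component of n points toward azimuth atan2(n_x, n_y) = 155°, the dip direction.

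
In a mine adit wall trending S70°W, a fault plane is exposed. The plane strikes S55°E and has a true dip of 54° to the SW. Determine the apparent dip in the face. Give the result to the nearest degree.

48°

Angle between strike (S55°E) and section (S70°W): β = 55°.
tan(apparent dip) = tan 54° · sin 55° = 1.1275
α = arctan(1.1275) = 48.43°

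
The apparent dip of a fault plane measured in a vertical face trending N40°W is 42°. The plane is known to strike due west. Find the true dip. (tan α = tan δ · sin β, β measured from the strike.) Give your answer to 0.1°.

49.6°

β = acute angle between strike due west and section N40°W = 50°.
tan(true dip) = tan 42° / sin 50° = 1.1754
true dip = arctan 1.1754 = 49.61°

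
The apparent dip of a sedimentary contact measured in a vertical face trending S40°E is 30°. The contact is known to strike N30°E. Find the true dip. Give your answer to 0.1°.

31.6°

The section is 70° from the strike.
tan δ = tan α / sin β = tan 30° / sin 70° = 0.5774 / 0.9397 = 0.6144
δ = arctan(0.6144) = 31.57°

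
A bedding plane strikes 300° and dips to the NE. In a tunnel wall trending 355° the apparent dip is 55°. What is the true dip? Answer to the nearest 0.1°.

60.2°

The section is 55° from the strike.
tan δ = tan α / sin β = tan 55° / sin 55° = 1.4281 / 0.8192 = 1.7434
δ = arctan(1.7434) = 60.16°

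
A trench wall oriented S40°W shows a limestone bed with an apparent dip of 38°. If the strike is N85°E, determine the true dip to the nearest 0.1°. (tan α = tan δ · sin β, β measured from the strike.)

47.9°

The section is 45° from the strike.
tan δ = tan α / sin β = tan 38° / sin 45° = 0.7813 / 0.7071 = 1.1049
true dip = arctan 1.1049 = 47.85°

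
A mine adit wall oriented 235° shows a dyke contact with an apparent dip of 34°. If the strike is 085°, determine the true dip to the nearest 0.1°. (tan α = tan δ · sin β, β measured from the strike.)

The section is 30° from the strike.
tan δ = tan α / sin β = tan 34° / sin 30° = 0.6745 / 0.5000 = 1.3490
δ = arctan(1.3490) = 53.45°

53.5°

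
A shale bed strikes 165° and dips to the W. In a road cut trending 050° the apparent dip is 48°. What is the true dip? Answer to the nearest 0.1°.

β = acute angle between strike 165° and section 050° = 65°.
tan(true dip) = tan 48° / sin 65° = 1.2254
δ = arctan(1.2254) = 50.78°

50.8°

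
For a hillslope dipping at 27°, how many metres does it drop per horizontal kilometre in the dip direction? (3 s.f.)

510 m

drop per km = 1000 × tan 27° = 1000 × 0.5095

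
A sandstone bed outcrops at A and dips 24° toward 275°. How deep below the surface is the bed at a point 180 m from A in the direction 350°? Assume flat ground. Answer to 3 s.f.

20.7 m

The hole lies 75° from the dip direction, so the down-dip offset is 180 × cos 75° = 46.59 m.
Depth = down-dip offset × tan(dip) = 46.59 × tan 24° = 46.59 × 0.4452
Depth = 20.74 m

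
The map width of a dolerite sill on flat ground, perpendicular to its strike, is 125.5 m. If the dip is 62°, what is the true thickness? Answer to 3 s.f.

111 m

True thickness t = w · sin(dip) = 125.5 × sin 62°
t = 125.5 × 0.8829 = 110.810 m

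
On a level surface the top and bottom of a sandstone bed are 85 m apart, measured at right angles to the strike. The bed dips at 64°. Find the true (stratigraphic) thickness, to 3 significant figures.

76.4 m

True thickness t = w · sin(dip) = 85 × sin 64°
t = 85 × 0.8988 = 76.397 m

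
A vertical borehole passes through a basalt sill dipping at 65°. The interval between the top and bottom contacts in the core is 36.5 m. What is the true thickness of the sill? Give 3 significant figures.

True thickness t = h · cos(dip) = 36.5 × cos 65°
t = 36.5 × 0.4226 = 15.426 m

15.4 m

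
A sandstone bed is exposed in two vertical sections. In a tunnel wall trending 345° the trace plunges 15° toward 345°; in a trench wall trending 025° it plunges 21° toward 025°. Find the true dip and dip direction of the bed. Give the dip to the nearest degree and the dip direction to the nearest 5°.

true dip 21°, dip direction 030°

The two traces are lines in the plane: v₁ = (sin 345°·cos 15°, cos 345°·cos 15°, −sin 15°), v₂ = (sin 25°·cos 21°, cos 25°·cos 21°, −sin 21°).
The plane normal is n = v₁ × v₂ ∝ (0.115, 0.192, 0.580).
tan δ = √(n_x²+n_y²)/n_z = 0.224/0.580, so δ = 21.1°.
Dip direction = azimuth of (n_x, n_y) = atan2(0.115, 0.192) = 31°.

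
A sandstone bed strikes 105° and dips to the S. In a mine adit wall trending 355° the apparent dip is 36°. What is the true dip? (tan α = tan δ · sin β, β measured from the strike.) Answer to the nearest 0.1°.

The section is 70° from the strike.
tan δ = tan α / sin β = tan 36° / sin 70° = 0.7265 / 0.9397 = 0.7732
true dip = arctan 0.7732 = 37.71°

37.7°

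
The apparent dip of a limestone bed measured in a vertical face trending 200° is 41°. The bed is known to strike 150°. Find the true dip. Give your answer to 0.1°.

β = acute angle between strike 150° and section 200° = 50°.
tan(true dip) = tan 41° / sin 50° = 1.1348
δ = arctan(1.1348) = 48.61°

48.6°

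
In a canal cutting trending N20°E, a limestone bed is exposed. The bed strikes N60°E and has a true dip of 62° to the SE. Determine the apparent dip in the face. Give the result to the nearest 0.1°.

50.4°

Angle between strike (N60°E) and section (N20°E): β = 40°.
tan α = tan 62° × sin 40° = 1.8807 × 0.6428 = 1.2089
α = arctan(1.2089) = 50.40°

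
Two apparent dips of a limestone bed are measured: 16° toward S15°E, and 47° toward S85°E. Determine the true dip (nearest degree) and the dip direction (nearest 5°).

true dip 47°, dip direction 090°

Represent each trace as a vector plunging at its apparent dip toward its trend (east-north-up frame): v₁ = (0.249, -0.929, -0.276), v₂ = (0.679, -0.059, -0.731).
n = v₁ × v₂ = (0.663, -0.005, 0.616) (taken with n_z > 0).
True dip = arccos(n_z / |n|) = arccos(0.6809) = 47.1°.
Dip direction = atan2(0.663, -0.005) = 90° (azimuth of n's horizontal projection).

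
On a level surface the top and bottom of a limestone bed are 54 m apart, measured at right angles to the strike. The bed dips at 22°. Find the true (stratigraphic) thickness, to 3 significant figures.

True thickness t = w · sin(dip) = 54 × sin 22°
t = 54 × 0.3746 = 20.229 m

20.2 m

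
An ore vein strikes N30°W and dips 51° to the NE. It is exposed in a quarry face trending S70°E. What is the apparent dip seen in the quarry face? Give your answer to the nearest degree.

38°

Angle between strike (N30°W) and section (S70°E): β = 40°.
tan(apparent dip) = tan 51° · sin 40° = 0.7938
apparent dip = arctan 0.7938 = 38.44°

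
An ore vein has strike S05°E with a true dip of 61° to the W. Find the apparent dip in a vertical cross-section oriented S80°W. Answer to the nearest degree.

The section lies 85° from the strike.
tan(apparent dip) = tan 61° · sin 85° = 1.7972
α = arctan(1.7972) = 60.91°

61°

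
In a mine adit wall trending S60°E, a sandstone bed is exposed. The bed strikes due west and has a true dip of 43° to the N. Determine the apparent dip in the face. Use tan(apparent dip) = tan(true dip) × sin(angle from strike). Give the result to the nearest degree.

25°

Angle between strike (due west) and section (S60°E): β = 30°.
tan(apparent dip) = tan 43° · sin 30° = 0.4663
apparent dip = arctan 0.4663 = 25.00°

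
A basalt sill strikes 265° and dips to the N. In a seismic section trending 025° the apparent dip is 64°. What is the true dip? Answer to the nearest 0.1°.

The section is 60° from the strike.
tan δ = tan α / sin β = tan 64° / sin 60° = 2.0503 / 0.8660 = 2.3675
true dip = arctan 2.3675 = 67.10°

67.1°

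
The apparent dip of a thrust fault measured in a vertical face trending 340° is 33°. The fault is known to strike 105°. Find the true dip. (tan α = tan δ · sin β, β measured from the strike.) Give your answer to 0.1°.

38.4°

β = acute angle between strike 105° and section 340° = 55°.
tan δ = tan α / sin β = tan 33° / sin 55° = 0.6494 / 0.8192 = 0.7928
true dip = arctan 0.7928 = 38.41°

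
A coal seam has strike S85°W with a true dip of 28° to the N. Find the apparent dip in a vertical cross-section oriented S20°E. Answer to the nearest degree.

27°

Angle between strike (S85°W) and section (S20°E): β = 75°.
tan(apparent dip) = tan 28° · sin 75° = 0.5136
apparent dip = arctan 0.5136 = 27.18°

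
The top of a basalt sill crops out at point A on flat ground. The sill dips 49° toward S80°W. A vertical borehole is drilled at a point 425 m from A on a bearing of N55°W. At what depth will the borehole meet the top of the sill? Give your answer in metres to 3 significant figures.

346 m

The hole lies 45° from the dip direction, so the down-dip offset is 425 × cos 45° = 300.52 m.
Depth = down-dip offset × tan(dip) = 300.52 × tan 49° = 300.52 × 1.1504
Depth = 345.71 m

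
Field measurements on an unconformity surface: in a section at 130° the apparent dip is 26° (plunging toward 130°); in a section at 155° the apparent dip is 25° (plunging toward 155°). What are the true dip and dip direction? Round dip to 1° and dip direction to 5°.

true dip 26°, dip direction 135°

The two traces are lines in the plane: v₁ = (sin 130°·cos 26°, cos 130°·cos 26°, −sin 26°), v₂ = (sin 155°·cos 25°, cos 155°·cos 25°, −sin 25°).
The plane normal is n = v₁ × v₂ ∝ (0.116, -0.123, 0.344).
Dip δ = arctan(|n_h|/n_z) = arctan(0.169/0.344) = 26.2°.
The horizontal component of n points toward azimuth atan2(n_x, n_y) = 137°, the dip direction.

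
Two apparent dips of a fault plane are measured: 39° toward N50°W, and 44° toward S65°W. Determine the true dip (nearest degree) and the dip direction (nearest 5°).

Represent each trace as a vector plunging at its apparent dip toward its trend (east-north-up frame): v₁ = (-0.595, 0.500, -0.629), v₂ = (-0.652, -0.304, -0.695).
Cross product v₁ × v₂ gives the pole to the plane: n ∝ (-0.538, -0.003, 0.507).
Dip δ = arctan(|n_h|/n_z) = arctan(0.538/0.507) = 46.7°.
The horizontal component of n points toward azimuth atan2(n_x, n_y) = 270°, the dip direction.

true dip 47°, dip direction 270°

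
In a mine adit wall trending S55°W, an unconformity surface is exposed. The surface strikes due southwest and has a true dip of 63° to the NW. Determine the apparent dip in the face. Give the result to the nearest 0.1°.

18.8°

Angle between strike (due southwest) and section (S55°W): β = 10°.
tan α = tan 63° × sin 10° = 1.9626 × 0.1736 = 0.3408
apparent dip = arctan 0.3408 = 18.82°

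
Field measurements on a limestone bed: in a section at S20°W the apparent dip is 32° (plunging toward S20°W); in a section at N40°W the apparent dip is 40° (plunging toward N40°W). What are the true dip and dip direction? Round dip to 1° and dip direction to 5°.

true dip 56°, dip direction 265°

Each apparent-dip line lies in the plane. As unit vectors (x east, y north, z up), v₁ plunges 32°→S20°W and v₂ plunges 40°→N40°W.
The plane normal is n = v₁ × v₂ ∝ (-0.823, -0.074, 0.563).
tan δ = √(n_x²+n_y²)/n_z = 0.827/0.563, so δ = 55.8°.
Dip direction = atan2(-0.823, -0.074) = 265° (azimuth of n's horizontal projection).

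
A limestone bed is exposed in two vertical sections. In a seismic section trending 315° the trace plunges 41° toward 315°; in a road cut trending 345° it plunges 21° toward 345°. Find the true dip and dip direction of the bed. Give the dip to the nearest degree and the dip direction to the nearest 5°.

The two traces are lines in the plane: v₁ = (sin 315°·cos 41°, cos 315°·cos 41°, −sin 41°), v₂ = (sin 345°·cos 21°, cos 345°·cos 21°, −sin 21°).
n = v₁ × v₂ = (-0.400, 0.033, 0.352) (taken with n_z > 0).
tan δ = √(n_x²+n_y²)/n_z = 0.402/0.352, so δ = 48.7°.
Dip direction = azimuth of (n_x, n_y) = atan2(-0.400, 0.033) = 275°.

true dip 49°, dip direction 275°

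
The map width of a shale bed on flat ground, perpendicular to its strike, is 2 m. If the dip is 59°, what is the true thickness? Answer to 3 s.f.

1.71 m

True thickness t = w · sin(dip) = 2 × sin 59°
t = 2 × 0.8572 = 1.714 m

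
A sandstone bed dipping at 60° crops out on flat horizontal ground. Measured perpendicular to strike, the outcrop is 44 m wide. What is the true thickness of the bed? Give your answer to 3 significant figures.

38.1 m

True thickness t = w · sin(dip) = 44 × sin 60°
t = 44 × 0.8660 = 38.105 m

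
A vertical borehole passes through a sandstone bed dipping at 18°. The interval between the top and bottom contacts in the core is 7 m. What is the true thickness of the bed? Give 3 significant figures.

True thickness t = h · cos(dip) = 7 × cos 18°
t = 7 × 0.9511 = 6.657 m

6.66 m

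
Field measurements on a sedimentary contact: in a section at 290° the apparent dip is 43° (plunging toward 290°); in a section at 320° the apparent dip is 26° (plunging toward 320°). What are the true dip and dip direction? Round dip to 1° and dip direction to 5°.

true dip 49°, dip direction 255°

Represent each trace as a vector plunging at its apparent dip toward its trend (east-north-up frame): v₁ = (-0.687, 0.250, -0.682), v₂ = (-0.578, 0.689, -0.438).
Cross product v₁ × v₂ gives the pole to the plane: n ∝ (-0.360, -0.093, 0.329).
Dip δ = arctan(|n_h|/n_z) = arctan(0.372/0.329) = 48.5°.
The horizontal component of n points toward azimuth atan2(n_x, n_y) = 256°, the dip direction.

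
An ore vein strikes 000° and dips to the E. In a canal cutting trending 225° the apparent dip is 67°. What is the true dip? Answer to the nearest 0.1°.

The section is 45° from the strike.
tan(true dip) = tan 67° / sin 45° = 3.3317
δ = arctan(3.3317) = 73.29°

73.3°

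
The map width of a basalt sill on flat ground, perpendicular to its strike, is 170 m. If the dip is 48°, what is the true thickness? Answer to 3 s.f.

True thickness t = w · sin(dip) = 170 × sin 48°
t = 170 × 0.7431 = 126.335 m

126 m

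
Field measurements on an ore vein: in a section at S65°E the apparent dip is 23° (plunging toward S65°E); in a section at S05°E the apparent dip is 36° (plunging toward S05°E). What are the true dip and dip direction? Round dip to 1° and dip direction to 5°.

Represent each trace as a vector plunging at its apparent dip toward its trend (east-north-up frame): v₁ = (0.834, -0.389, -0.391), v₂ = (0.071, -0.806, -0.588).
The plane normal is n = v₁ × v₂ ∝ (0.086, -0.463, 0.645).
tan δ = √(n_x²+n_y²)/n_z = 0.471/0.645, so δ = 36.1°.
Dip direction = atan2(0.086, -0.463) = 169° (azimuth of n's horizontal projection).

true dip 36°, dip direction 170°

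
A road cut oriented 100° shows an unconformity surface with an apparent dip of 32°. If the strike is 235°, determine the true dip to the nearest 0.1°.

β = acute angle between strike 235° and section 100° = 45°.
tan(true dip) = tan 32° / sin 45° = 0.8837
δ = arctan(0.8837) = 41.47°

41.5°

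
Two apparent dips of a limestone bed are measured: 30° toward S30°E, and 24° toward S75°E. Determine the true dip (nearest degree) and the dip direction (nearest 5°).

true dip 30°, dip direction 145°

The two traces are lines in the plane: v₁ = (sin 150°·cos 30°, cos 150°·cos 30°, −sin 30°), v₂ = (sin 105°·cos 24°, cos 105°·cos 24°, −sin 24°).
n = v₁ × v₂ = (0.187, -0.265, 0.559) (taken with n_z > 0).
tan δ = √(n_x²+n_y²)/n_z = 0.324/0.559, so δ = 30.1°.
Dip direction = azimuth of (n_x, n_y) = atan2(0.187, -0.265) = 145°.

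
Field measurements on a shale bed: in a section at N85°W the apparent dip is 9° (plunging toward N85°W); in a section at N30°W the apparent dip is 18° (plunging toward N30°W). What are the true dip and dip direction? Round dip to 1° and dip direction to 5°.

true dip 18°, dip direction 335°

The two traces are lines in the plane: v₁ = (sin 275°·cos 9°, cos 275°·cos 9°, −sin 9°), v₂ = (sin 330°·cos 18°, cos 330°·cos 18°, −sin 18°).
Cross product v₁ × v₂ gives the pole to the plane: n ∝ (-0.102, 0.230, 0.769).
tan δ = √(n_x²+n_y²)/n_z = 0.251/0.769, so δ = 18.1°.
Dip direction = azimuth of (n_x, n_y) = atan2(-0.102, 0.230) = 336°.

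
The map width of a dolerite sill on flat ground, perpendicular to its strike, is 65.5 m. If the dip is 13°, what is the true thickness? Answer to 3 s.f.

True thickness t = w · sin(dip) = 65.5 × sin 13°
t = 65.5 × 0.2250 = 14.734 m

14.7 m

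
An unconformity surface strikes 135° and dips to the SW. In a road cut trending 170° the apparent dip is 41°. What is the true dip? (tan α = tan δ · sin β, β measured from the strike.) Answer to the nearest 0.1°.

β = acute angle between strike 135° and section 170° = 35°.
tan(true dip) = tan 41° / sin 35° = 1.5156
δ = arctan(1.5156) = 56.58°

56.6°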